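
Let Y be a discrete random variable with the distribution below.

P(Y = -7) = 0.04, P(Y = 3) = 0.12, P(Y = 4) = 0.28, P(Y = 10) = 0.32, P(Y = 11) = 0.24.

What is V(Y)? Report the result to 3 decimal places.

18.998

E[Y] = (-7)(0.04) + (3)(0.12) + (4)(0.28) + (10)(0.32) + (11)(0.24) = 7.04
E[Y²] = (-7)²(0.04) + (3)²(0.12) + (4)²(0.28) + (10)²(0.32) + (11)²(0.24) = 68.56
V(Y) = E[Y²] − (E[Y])² = 68.56 − (7.04)² = 18.9984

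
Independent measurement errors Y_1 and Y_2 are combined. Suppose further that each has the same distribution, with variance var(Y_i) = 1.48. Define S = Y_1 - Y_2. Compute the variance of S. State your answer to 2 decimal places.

By independence, var(S) = (1)²var(Y_1) + (-1)²var(Y_2)
= (1)²·1.48 + (-1)²·1.48 = 2.96

2.96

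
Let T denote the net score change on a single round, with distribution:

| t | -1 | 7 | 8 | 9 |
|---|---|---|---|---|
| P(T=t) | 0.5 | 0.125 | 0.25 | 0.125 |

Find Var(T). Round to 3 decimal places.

20.500

E[T] = (-1)(0.5) + (7)(0.125) + (8)(0.25) + (9)(0.125) = 3.5
E[T²] = (-1)²(0.5) + (7)²(0.125) + (8)²(0.25) + (9)²(0.125) = 32.75
Var(T) = E[T²] − (E[T])² = 32.75 − (3.5)² = 20.5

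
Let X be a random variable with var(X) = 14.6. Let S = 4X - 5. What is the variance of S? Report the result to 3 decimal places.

233.600

var(4X - 5) = (4)²·var(X) = 16·14.6 = 233.6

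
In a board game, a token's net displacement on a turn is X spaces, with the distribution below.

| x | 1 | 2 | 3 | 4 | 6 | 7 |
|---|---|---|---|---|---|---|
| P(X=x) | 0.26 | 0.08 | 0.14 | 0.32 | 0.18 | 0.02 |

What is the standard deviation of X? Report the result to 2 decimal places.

E[X] = (1)(0.26) + (2)(0.08) + (3)(0.14) + (4)(0.32) + (6)(0.18) + (7)(0.02) = 3.34
E[X²] = (1)²(0.26) + (2)²(0.08) + (3)²(0.14) + (4)²(0.32) + (6)²(0.18) + (7)²(0.02) = 14.42
Var(X) = E[X²] − (E[X])² = 14.42 − (3.34)² = 3.2644
SD(X) = √3.2644 ≈ 1.81

1.81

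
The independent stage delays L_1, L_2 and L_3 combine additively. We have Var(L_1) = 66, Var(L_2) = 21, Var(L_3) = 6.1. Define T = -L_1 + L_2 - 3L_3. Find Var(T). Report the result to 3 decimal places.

141.900

By independence, Var(T) = (-1)²Var(L_1) + (1)²Var(L_2) + (-3)²Var(L_3)
= (-1)²·66 + (1)²·21 + (-3)²·6.1 = 141.9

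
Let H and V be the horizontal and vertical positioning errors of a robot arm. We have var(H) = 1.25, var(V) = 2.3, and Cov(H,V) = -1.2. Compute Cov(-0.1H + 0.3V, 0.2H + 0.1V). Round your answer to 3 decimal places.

-0.016

Cov(-0.1H + 0.3V, 0.2H + 0.1V) = (-0.1)(0.2)var(H) + (0.3)(0.1)var(V) + [(-0.1)(0.1) + (0.3)(0.2)]Cov(H,V)
= -0.02·1.25 + 0.03·2.3 + 0.05·-1.2 = -0.016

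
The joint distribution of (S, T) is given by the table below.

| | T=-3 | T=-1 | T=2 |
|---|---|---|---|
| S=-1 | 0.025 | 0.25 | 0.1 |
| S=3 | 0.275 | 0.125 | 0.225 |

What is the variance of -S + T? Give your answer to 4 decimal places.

E[S] = 1.5,  E[T] = -0.625,  E[ST] = -1.375
Var(S) = 6 − (1.5)² = 3.75;  Var(T) = 4.375 − (-0.625)² = 3.984375
Cov(S,T) = -1.375 − (1.5)(-0.625) = -0.4375
Var(-S + T) = (-1)²·3.75 + (1)²·3.984375 + 2·(-1)·(1)·-0.4375 = 8.609375

8.6094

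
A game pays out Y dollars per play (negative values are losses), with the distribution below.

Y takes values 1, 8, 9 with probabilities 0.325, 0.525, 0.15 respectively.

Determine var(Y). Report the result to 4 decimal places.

11.5594

E[Y] = (1)(0.325) + (8)(0.525) + (9)(0.15) = 5.875
E[Y²] = (1)²(0.325) + (8)²(0.525) + (9)²(0.15) = 46.075
var(Y) = E[Y²] − (E[Y])² = 46.075 − (5.875)² = 11.559375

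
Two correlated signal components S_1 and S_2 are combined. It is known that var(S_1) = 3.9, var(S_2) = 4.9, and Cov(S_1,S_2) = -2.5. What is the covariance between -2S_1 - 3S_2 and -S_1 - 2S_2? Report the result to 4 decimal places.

Cov(-2S_1 - 3S_2, -S_1 - 2S_2) = (-2)(-1)var(S_1) + (-3)(-2)var(S_2) + [(-2)(-2) + (-3)(-1)]Cov(S_1,S_2)
= 2·3.9 + 6·4.9 + 7·-2.5 = 19.7

19.7000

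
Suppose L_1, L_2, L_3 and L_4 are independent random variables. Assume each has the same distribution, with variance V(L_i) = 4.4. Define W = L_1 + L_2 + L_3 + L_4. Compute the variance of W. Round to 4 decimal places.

By independence, V(W) = (1)²V(L_1) + (1)²V(L_2) + (1)²V(L_3) + (1)²V(L_4)
= (1)²·4.4 + (1)²·4.4 + (1)²·4.4 + (1)²·4.4 = 17.6

17.6000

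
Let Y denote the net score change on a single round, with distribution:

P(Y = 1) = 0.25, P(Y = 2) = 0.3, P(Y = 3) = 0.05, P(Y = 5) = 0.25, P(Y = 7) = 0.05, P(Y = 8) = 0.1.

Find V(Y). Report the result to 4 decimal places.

5.4400

E[Y] = (1)(0.25) + (2)(0.3) + (3)(0.05) + (5)(0.25) + (7)(0.05) + (8)(0.1) = 3.4
E[Y²] = (1)²(0.25) + (2)²(0.3) + (3)²(0.05) + (5)²(0.25) + (7)²(0.05) + (8)²(0.1) = 17
V(Y) = E[Y²] − (E[Y])² = 17 − (3.4)² = 5.44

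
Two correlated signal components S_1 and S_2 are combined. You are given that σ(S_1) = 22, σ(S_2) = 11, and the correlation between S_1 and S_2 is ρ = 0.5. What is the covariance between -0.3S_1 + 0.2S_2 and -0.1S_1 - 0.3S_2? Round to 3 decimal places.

15.730

Var(S_1) = (22)² = 484;  Var(S_2) = (11)² = 121
Cov(S_1,S_2) = ρ·σ(S_1)·σ(S_2) = 0.5·22·11 = 121
Cov(-0.3S_1 + 0.2S_2, -0.1S_1 - 0.3S_2) = (-0.3)(-0.1)Var(S_1) + (0.2)(-0.3)Var(S_2) + [(-0.3)(-0.3) + (0.2)(-0.1)]Cov(S_1,S_2)
= 0.03·484 + -0.06·121 + 0.07·121 = 15.73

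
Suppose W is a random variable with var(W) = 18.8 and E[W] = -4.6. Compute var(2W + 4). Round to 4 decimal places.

75.2000

var(2W + 4) = (2)²·var(W) = 4·18.8 = 75.2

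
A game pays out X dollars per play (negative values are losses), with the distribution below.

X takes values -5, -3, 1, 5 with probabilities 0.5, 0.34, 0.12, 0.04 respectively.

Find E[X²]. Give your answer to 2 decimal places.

16.68

E[X²] = (-5)²(0.5) + (-3)²(0.34) + (1)²(0.12) + (5)²(0.04) = 16.68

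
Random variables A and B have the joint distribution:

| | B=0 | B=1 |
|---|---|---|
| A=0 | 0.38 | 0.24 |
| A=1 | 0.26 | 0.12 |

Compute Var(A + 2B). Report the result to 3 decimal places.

1.090

E[A] = 0.38,  E[B] = 0.36,  E[AB] = 0.12
Var(A) = 0.38 − (0.38)² = 0.2356;  Var(B) = 0.36 − (0.36)² = 0.2304
cov(A,B) = 0.12 − (0.38)(0.36) = -0.0168
Var(A + 2B) = (1)²·0.2356 + (2)²·0.2304 + 2·(1)·(2)·-0.0168 = 1.09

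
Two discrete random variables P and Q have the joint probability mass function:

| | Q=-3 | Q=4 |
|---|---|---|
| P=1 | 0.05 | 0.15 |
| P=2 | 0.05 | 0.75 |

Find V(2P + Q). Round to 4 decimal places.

5.8900

E[P] = 1.8,  E[Q] = 3.3,  E[PQ] = 6.15
V(P) = 3.4 − (1.8)² = 0.16;  V(Q) = 15.3 − (3.3)² = 4.41
Cov(P,Q) = 6.15 − (1.8)(3.3) = 0.21
V(2P + Q) = (2)²·0.16 + (1)²·4.41 + 2·(2)·(1)·0.21 = 5.89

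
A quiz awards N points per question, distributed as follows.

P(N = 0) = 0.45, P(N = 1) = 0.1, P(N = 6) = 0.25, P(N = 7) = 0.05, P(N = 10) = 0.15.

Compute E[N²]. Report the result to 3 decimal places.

E[N²] = (0)²(0.45) + (1)²(0.1) + (6)²(0.25) + (7)²(0.05) + (10)²(0.15) = 26.55

26.550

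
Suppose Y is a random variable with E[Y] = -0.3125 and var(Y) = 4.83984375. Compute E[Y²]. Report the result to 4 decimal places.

4.9375

E[Y²] = var(Y) + (E[Y])² = 4.83984375 + (-0.3125)² = 4.9375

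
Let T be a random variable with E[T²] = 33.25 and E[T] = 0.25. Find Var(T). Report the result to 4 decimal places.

Var(T) = 33.25 − (0.25)² = 33.1875

33.1875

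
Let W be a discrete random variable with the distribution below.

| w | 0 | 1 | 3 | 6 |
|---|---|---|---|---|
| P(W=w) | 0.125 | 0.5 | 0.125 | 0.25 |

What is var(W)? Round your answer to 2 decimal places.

4.98

E[W] = (0)(0.125) + (1)(0.5) + (3)(0.125) + (6)(0.25) = 2.375
E[W²] = (0)²(0.125) + (1)²(0.5) + (3)²(0.125) + (6)²(0.25) = 10.625
var(W) = E[W²] − (E[W])² = 10.625 − (2.375)² = 4.984375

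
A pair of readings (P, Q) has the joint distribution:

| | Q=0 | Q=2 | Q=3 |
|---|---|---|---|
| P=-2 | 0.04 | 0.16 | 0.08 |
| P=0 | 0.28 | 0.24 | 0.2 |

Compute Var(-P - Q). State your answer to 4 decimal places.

1.8336

E[P] = -0.56,  E[Q] = 1.64,  E[PQ] = -1.12
Var(P) = 1.12 − (-0.56)² = 0.8064;  Var(Q) = 4.12 − (1.64)² = 1.4304
cov(P,Q) = -1.12 − (-0.56)(1.64) = -0.2016
Var(-P - Q) = (-1)²·0.8064 + (-1)²·1.4304 + 2·(-1)·(-1)·-0.2016 = 1.8336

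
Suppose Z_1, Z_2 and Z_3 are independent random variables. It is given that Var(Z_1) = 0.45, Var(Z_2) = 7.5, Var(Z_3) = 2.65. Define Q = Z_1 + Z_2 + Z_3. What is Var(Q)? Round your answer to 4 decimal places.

By independence, Var(Q) = (1)²Var(Z_1) + (1)²Var(Z_2) + (1)²Var(Z_3)
= (1)²·0.45 + (1)²·7.5 + (1)²·2.65 = 10.6

10.6000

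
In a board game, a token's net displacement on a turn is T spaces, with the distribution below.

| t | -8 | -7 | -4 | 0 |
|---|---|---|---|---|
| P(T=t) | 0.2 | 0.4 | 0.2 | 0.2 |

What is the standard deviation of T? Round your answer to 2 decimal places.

E[T] = (-8)(0.2) + (-7)(0.4) + (-4)(0.2) + (0)(0.2) = -5.2
E[T²] = (-8)²(0.2) + (-7)²(0.4) + (-4)²(0.2) + (0)²(0.2) = 35.6
var(T) = E[T²] − (E[T])² = 35.6 − (-5.2)² = 8.56
SD(T) = √8.56 ≈ 2.93

2.93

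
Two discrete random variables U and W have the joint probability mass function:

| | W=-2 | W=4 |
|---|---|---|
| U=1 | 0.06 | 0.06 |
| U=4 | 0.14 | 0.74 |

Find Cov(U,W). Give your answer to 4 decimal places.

E[U] = 3.64,  E[W] = 2.8
E[UW] = 10.84
Cov(U,W) = E[UW] − E[U]E[W] = 10.84 − (3.64)(2.8) = 0.648

0.6480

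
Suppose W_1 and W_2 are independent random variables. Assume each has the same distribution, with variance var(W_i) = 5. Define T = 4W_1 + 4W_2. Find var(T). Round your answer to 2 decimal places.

160.00

By independence, var(T) = (4)²var(W_1) + (4)²var(W_2)
= (4)²·5 + (4)²·5 = 160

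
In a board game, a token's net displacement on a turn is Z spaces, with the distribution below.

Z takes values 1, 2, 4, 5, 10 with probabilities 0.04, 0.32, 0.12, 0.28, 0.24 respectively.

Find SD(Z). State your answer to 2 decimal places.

E[Z] = (1)(0.04) + (2)(0.32) + (4)(0.12) + (5)(0.28) + (10)(0.24) = 4.96
E[Z²] = (1)²(0.04) + (2)²(0.32) + (4)²(0.12) + (5)²(0.28) + (10)²(0.24) = 34.24
var(Z) = E[Z²] − (E[Z])² = 34.24 − (4.96)² = 9.6384
SD(Z) = √9.6384 ≈ 3.10

3.10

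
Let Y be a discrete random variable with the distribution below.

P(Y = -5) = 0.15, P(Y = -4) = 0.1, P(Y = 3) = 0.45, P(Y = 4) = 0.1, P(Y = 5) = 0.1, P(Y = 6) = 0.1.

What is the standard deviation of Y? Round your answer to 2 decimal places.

3.77

E[Y] = (-5)(0.15) + (-4)(0.1) + (3)(0.45) + (4)(0.1) + (5)(0.1) + (6)(0.1) = 1.7
E[Y²] = (-5)²(0.15) + (-4)²(0.1) + (3)²(0.45) + (4)²(0.1) + (5)²(0.1) + (6)²(0.1) = 17.1
var(Y) = E[Y²] − (E[Y])² = 17.1 − (1.7)² = 14.21
sd(Y) = √14.21 ≈ 3.77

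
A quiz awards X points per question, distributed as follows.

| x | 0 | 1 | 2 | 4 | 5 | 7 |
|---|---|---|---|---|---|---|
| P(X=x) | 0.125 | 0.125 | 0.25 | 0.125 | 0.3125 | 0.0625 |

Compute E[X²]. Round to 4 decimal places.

E[X²] = (0)²(0.125) + (1)²(0.125) + (2)²(0.25) + (4)²(0.125) + (5)²(0.3125) + (7)²(0.0625) = 14

14.0000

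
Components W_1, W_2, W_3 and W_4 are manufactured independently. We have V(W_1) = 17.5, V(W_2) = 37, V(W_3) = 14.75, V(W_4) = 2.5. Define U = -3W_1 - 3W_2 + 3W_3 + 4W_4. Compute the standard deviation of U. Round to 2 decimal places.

By independence, V(U) = (-3)²V(W_1) + (-3)²V(W_2) + (3)²V(W_3) + (4)²V(W_4)
= (-3)²·17.5 + (-3)²·37 + (3)²·14.75 + (4)²·2.5 = 663.25
sd(U) = √663.25 ≈ 25.75

25.75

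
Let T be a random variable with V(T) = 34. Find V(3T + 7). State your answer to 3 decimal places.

306.000

V(3T + 7) = (3)²·V(T) = 9·34 = 306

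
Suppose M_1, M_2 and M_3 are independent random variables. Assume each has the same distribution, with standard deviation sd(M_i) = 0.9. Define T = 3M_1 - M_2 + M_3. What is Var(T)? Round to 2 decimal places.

8.91

Var(M_i) = (0.9)² = 0.81
By independence, Var(T) = (3)²Var(M_1) + (-1)²Var(M_2) + (1)²Var(M_3)
= (3)²·0.81 + (-1)²·0.81 + (1)²·0.81 = 8.91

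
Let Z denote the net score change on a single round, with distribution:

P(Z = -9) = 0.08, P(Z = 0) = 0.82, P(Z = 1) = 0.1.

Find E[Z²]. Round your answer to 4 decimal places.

E[Z²] = (-9)²(0.08) + (0)²(0.82) + (1)²(0.1) = 6.58

6.5800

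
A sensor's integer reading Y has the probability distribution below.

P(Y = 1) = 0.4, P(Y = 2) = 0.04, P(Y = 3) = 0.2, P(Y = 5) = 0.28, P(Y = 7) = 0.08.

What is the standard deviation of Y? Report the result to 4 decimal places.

E[Y] = (1)(0.4) + (2)(0.04) + (3)(0.2) + (5)(0.28) + (7)(0.08) = 3.04
E[Y²] = (1)²(0.4) + (2)²(0.04) + (3)²(0.2) + (5)²(0.28) + (7)²(0.08) = 13.28
Var(Y) = E[Y²] − (E[Y])² = 13.28 − (3.04)² = 4.0384
SD(Y) = √4.0384 ≈ 2.0096

2.0096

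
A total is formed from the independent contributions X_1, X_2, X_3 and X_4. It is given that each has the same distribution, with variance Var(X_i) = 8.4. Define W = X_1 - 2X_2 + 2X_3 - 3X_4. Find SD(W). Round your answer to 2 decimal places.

12.30

By independence, Var(W) = (1)²Var(X_1) + (-2)²Var(X_2) + (2)²Var(X_3) + (-3)²Var(X_4)
= (1)²·8.4 + (-2)²·8.4 + (2)²·8.4 + (-3)²·8.4 = 151.2
SD(W) = √151.2 ≈ 12.30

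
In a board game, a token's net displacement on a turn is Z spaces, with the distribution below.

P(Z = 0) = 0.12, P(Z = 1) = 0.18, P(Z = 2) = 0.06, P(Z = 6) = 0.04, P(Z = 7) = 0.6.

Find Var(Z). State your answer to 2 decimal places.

E[Z] = (0)(0.12) + (1)(0.18) + (2)(0.06) + (6)(0.04) + (7)(0.6) = 4.74
E[Z²] = (0)²(0.12) + (1)²(0.18) + (2)²(0.06) + (6)²(0.04) + (7)²(0.6) = 31.26
Var(Z) = E[Z²] − (E[Z])² = 31.26 − (4.74)² = 8.7924

8.79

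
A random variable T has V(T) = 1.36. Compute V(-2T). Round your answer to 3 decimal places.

5.440

V(-2T) = (-2)²·V(T) = 4·1.36 = 5.44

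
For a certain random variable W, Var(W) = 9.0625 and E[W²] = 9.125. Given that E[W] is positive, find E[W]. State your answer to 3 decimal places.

0.250

(E[W])² = E[W²] − Var(W) = 9.125 − 9.0625 = 0.0625
E[W] = √0.0625 = 0.25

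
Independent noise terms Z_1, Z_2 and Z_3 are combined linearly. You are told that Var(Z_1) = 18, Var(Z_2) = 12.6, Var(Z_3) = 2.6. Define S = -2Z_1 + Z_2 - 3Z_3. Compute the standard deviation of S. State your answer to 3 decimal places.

10.392

By independence, Var(S) = (-2)²Var(Z_1) + (1)²Var(Z_2) + (-3)²Var(Z_3)
= (-2)²·18 + (1)²·12.6 + (-3)²·2.6 = 108
SD(S) = √108 ≈ 10.392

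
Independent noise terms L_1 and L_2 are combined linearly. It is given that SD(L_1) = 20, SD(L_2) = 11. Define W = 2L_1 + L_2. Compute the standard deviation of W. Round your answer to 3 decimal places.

Var(L_1) = 400, Var(L_2) = 121
By independence, Var(W) = (2)²Var(L_1) + (1)²Var(L_2)
= (2)²·400 + (1)²·121 = 1721
SD(W) = √1721 ≈ 41.485

41.485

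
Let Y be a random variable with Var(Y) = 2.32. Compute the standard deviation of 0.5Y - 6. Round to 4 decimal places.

0.7616

Var(0.5Y - 6) = (0.5)²·2.32 = 0.58
SD(0.5Y - 6) = √0.58 ≈ 0.7616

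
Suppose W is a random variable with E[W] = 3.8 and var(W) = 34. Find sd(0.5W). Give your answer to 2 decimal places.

2.92

var(0.5W) = (0.5)²·34 = 8.5
sd(0.5W) = √8.5 ≈ 2.92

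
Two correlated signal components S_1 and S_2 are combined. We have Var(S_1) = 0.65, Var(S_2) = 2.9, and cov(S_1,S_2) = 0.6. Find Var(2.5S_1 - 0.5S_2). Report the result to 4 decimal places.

3.2875

Var(2.5S_1 - 0.5S_2) = (2.5)²·Var(S_1) + (-0.5)²·Var(S_2) + 2·(2.5)·(-0.5)·cov(S_1,S_2)
= 6.25·0.65 + 0.25·2.9 + -2.5·0.6 = 3.2875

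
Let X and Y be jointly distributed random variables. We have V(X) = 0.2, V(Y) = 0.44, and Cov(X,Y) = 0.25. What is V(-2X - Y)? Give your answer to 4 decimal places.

2.2400

V(-2X - Y) = (-2)²·V(X) + (-1)²·V(Y) + 2·(-2)·(-1)·Cov(X,Y)
= 4·0.2 + 1·0.44 + 4·0.25 = 2.24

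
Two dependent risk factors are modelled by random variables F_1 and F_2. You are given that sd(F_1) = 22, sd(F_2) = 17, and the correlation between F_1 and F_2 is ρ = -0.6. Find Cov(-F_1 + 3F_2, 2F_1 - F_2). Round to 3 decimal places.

-3405.800

Var(F_1) = (22)² = 484;  Var(F_2) = (17)² = 289
Cov(F_1,F_2) = ρ·sd(F_1)·sd(F_2) = -0.6·22·17 = -224.4
Cov(-F_1 + 3F_2, 2F_1 - F_2) = (-1)(2)Var(F_1) + (3)(-1)Var(F_2) + [(-1)(-1) + (3)(2)]Cov(F_1,F_2)
= -2·484 + -3·289 + 7·-224.4 = -3405.8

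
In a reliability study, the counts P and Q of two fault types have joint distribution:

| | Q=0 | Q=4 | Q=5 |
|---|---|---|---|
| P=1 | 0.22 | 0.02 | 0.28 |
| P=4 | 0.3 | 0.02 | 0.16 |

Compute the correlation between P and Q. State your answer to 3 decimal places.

E[P] = 2.44,  E[Q] = 2.36
E[PQ] = 5
Cov(P,Q) = E[PQ] − E[P]E[Q] = 5 − (2.44)(2.36) = -0.7584
Var(P) = 2.2464,  Var(Q) = 6.0704
ρ = -0.7584 / √(2.2464·6.0704) ≈ -0.205

-0.205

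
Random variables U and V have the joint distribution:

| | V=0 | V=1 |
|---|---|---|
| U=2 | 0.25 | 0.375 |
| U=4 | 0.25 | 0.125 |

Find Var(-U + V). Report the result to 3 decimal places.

E[U] = 2.75,  E[V] = 0.5,  E[UV] = 1.25
Var(U) = 8.5 − (2.75)² = 0.9375;  Var(V) = 0.5 − (0.5)² = 0.25
cov(U,V) = 1.25 − (2.75)(0.5) = -0.125
Var(-U + V) = (-1)²·0.9375 + (1)²·0.25 + 2·(-1)·(1)·-0.125 = 1.4375

1.438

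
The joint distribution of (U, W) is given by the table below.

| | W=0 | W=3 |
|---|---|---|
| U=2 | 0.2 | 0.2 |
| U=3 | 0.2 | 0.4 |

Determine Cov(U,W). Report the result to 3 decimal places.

0.120

E[U] = 2.6,  E[W] = 1.8
E[UW] = 4.8
Cov(U,W) = E[UW] − E[U]E[W] = 4.8 − (2.6)(1.8) = 0.12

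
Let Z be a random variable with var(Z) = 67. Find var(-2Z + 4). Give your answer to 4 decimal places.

var(-2Z + 4) = (-2)²·var(Z) = 4·67 = 268

268.0000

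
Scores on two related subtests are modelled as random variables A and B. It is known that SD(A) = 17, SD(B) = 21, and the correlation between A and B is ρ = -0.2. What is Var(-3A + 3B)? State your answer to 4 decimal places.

7855.2000

Var(A) = (17)² = 289;  Var(B) = (21)² = 441
Cov(A,B) = ρ·SD(A)·SD(B) = -0.2·17·21 = -71.4
Var(-3A + 3B) = (-3)²·Var(A) + (3)²·Var(B) + 2·(-3)·(3)·Cov(A,B)
= 9·289 + 9·441 + -18·-71.4 = 7855.2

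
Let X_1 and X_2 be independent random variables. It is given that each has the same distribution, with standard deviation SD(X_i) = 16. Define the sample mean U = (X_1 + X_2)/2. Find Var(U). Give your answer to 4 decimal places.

Var(X_i) = (16)² = 256
By independence, Var(U) = (0.5)²Var(X_1) + (0.5)²Var(X_2)
= (0.5)²·256 + (0.5)²·256 = 128

128.0000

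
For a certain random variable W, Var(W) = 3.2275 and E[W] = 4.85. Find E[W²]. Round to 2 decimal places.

26.75

E[W²] = Var(W) + (E[W])² = 3.2275 + (4.85)² = 26.75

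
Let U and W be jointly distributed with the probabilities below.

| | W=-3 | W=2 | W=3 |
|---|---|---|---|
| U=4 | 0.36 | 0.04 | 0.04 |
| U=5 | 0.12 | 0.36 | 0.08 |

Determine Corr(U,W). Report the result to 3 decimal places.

0.580

E[U] = 4.56,  E[W] = -0.28
E[UW] = -0.52
Cov(U,W) = E[UW] − E[U]E[W] = -0.52 − (4.56)(-0.28) = 0.7568
var(U) = 0.2464,  var(W) = 6.9216
ρ = 0.7568 / √(0.2464·6.9216) ≈ 0.580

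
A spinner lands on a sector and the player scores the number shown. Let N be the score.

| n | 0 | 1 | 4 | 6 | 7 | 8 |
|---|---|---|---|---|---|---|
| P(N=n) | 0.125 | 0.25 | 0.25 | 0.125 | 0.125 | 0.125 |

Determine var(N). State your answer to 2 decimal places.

7.86

E[N] = (0)(0.125) + (1)(0.25) + (4)(0.25) + (6)(0.125) + (7)(0.125) + (8)(0.125) = 3.875
E[N²] = (0)²(0.125) + (1)²(0.25) + (4)²(0.25) + (6)²(0.125) + (7)²(0.125) + (8)²(0.125) = 22.875
var(N) = E[N²] − (E[N])² = 22.875 − (3.875)² = 7.859375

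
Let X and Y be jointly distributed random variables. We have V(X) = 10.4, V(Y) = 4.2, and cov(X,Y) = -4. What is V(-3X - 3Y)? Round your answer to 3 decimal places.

V(-3X - 3Y) = (-3)²·V(X) + (-3)²·V(Y) + 2·(-3)·(-3)·cov(X,Y)
= 9·10.4 + 9·4.2 + 18·-4 = 59.4

59.400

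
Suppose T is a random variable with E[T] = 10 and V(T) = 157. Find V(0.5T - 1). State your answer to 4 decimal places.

V(0.5T - 1) = (0.5)²·V(T) = 0.25·157 = 39.25

39.2500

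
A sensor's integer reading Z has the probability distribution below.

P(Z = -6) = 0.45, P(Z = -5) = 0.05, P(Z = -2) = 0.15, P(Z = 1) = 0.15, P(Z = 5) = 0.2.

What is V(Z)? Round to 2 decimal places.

18.79

E[Z] = (-6)(0.45) + (-5)(0.05) + (-2)(0.15) + (1)(0.15) + (5)(0.2) = -2.1
E[Z²] = (-6)²(0.45) + (-5)²(0.05) + (-2)²(0.15) + (1)²(0.15) + (5)²(0.2) = 23.2
V(Z) = E[Z²] − (E[Z])² = 23.2 − (-2.1)² = 18.79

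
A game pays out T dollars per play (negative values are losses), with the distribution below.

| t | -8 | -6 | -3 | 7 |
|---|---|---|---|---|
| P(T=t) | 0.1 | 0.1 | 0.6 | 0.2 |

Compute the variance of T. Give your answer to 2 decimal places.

E[T] = (-8)(0.1) + (-6)(0.1) + (-3)(0.6) + (7)(0.2) = -1.8
E[T²] = (-8)²(0.1) + (-6)²(0.1) + (-3)²(0.6) + (7)²(0.2) = 25.2
V(T) = E[T²] − (E[T])² = 25.2 − (-1.8)² = 21.96

21.96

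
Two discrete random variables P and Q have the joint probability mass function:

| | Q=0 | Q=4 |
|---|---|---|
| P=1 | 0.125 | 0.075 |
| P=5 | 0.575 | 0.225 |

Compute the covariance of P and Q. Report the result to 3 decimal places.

-0.240

E[P] = 4.2,  E[Q] = 1.2
E[PQ] = 4.8
cov(P,Q) = E[PQ] − E[P]E[Q] = 4.8 − (4.2)(1.2) = -0.24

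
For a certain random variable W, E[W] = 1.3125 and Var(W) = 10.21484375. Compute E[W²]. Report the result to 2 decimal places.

E[W²] = Var(W) + (E[W])² = 10.21484375 + (1.3125)² = 11.9375

11.94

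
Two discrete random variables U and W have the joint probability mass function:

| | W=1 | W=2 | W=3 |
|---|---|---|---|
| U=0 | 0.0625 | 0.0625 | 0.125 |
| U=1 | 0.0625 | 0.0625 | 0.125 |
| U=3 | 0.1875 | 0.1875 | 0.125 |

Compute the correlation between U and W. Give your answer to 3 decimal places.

-0.218

E[U] = 1.75,  E[W] = 2.0625
E[UW] = 3.375
Cov(U,W) = E[UW] − E[U]E[W] = 3.375 − (1.75)(2.0625) = -0.234375
V(U) = 1.6875,  V(W) = 0.68359375
ρ = -0.234375 / √(1.6875·0.68359375) ≈ -0.218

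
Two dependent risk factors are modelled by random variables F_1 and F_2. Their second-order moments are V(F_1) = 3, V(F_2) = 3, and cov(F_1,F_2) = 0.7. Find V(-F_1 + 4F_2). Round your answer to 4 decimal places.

45.4000

V(-F_1 + 4F_2) = (-1)²·V(F_1) + (4)²·V(F_2) + 2·(-1)·(4)·cov(F_1,F_2)
= 1·3 + 16·3 + -8·0.7 = 45.4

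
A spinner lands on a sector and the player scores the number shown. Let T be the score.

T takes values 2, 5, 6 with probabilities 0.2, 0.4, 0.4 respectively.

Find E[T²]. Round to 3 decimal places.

25.200

E[T²] = (2)²(0.2) + (5)²(0.4) + (6)²(0.4) = 25.2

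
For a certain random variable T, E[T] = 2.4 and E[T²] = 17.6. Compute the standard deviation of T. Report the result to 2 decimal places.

Var(T) = 17.6 − (2.4)² = 11.84
σ(T) = √11.84 ≈ 3.44

3.44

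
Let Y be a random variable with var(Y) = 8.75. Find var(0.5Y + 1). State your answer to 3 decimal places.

2.188

var(0.5Y + 1) = (0.5)²·var(Y) = 0.25·8.75 = 2.1875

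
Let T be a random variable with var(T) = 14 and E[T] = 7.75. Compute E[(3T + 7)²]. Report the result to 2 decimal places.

1041.06

E[3T + 7] = 3·7.75 + 7 = 30.25
var(3T + 7) = (3)²·14 = 126
E[(3T + 7)²] = var((3T + 7)) + (E[(3T + 7)])² = 126 + (30.25)² = 1041.0625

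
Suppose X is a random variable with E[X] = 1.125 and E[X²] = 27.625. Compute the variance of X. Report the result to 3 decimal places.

26.359

Var(X) = 27.625 − (1.125)² = 26.359375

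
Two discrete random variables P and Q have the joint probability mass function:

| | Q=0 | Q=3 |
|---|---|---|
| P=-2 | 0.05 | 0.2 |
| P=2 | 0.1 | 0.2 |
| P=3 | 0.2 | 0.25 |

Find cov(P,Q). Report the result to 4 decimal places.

E[P] = 1.45,  E[Q] = 1.95
E[PQ] = 2.25
cov(P,Q) = E[PQ] − E[P]E[Q] = 2.25 − (1.45)(1.95) = -0.5775

-0.5775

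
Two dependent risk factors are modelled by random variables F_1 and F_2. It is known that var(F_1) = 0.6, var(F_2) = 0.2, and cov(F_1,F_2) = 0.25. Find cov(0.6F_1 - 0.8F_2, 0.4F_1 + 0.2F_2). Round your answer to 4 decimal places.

0.0620

cov(0.6F_1 - 0.8F_2, 0.4F_1 + 0.2F_2) = (0.6)(0.4)var(F_1) + (-0.8)(0.2)var(F_2) + [(0.6)(0.2) + (-0.8)(0.4)]cov(F_1,F_2)
= 0.24·0.6 + -0.16·0.2 + -0.2·0.25 = 0.062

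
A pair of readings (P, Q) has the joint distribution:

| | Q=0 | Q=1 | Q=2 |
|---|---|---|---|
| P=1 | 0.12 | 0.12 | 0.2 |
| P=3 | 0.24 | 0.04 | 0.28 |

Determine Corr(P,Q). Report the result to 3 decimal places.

E[P] = 2.12,  E[Q] = 1.12
E[PQ] = 2.32
Cov(P,Q) = E[PQ] − E[P]E[Q] = 2.32 − (2.12)(1.12) = -0.0544
Var(P) = 0.9856,  Var(Q) = 0.8256
ρ = -0.0544 / √(0.9856·0.8256) ≈ -0.060

-0.060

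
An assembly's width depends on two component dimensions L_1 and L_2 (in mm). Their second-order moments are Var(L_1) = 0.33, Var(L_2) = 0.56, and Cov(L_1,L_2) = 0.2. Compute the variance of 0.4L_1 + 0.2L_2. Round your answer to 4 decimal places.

0.1072

Var(0.4L_1 + 0.2L_2) = (0.4)²·Var(L_1) + (0.2)²·Var(L_2) + 2·(0.4)·(0.2)·Cov(L_1,L_2)
= 0.16·0.33 + 0.04·0.56 + 0.16·0.2 = 0.1072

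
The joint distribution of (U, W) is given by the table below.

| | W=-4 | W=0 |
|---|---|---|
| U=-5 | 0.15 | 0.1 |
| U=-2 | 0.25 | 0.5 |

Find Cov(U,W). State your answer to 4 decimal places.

E[U] = -2.75,  E[W] = -1.6
E[UW] = 5
Cov(U,W) = E[UW] − E[U]E[W] = 5 − (-2.75)(-1.6) = 0.6

0.6000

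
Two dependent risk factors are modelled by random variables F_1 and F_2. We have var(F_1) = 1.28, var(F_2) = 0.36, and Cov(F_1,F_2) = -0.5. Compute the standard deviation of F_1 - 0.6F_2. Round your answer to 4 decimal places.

var(F_1 - 0.6F_2) = (1)²·var(F_1) + (-0.6)²·var(F_2) + 2·(1)·(-0.6)·Cov(F_1,F_2)
= 1·1.28 + 0.36·0.36 + -1.2·-0.5 = 2.0096
SD(F_1 - 0.6F_2) = √2.0096 ≈ 1.4176

1.4176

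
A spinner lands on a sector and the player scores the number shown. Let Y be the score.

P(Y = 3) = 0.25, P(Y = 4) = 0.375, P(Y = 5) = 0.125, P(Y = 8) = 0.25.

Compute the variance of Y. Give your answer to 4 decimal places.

E[Y] = (3)(0.25) + (4)(0.375) + (5)(0.125) + (8)(0.25) = 4.875
E[Y²] = (3)²(0.25) + (4)²(0.375) + (5)²(0.125) + (8)²(0.25) = 27.375
var(Y) = E[Y²] − (E[Y])² = 27.375 − (4.875)² = 3.609375

3.6094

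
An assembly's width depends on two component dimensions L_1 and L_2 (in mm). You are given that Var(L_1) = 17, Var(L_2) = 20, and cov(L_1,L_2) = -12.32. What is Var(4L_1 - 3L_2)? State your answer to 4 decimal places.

Var(4L_1 - 3L_2) = (4)²·Var(L_1) + (-3)²·Var(L_2) + 2·(4)·(-3)·cov(L_1,L_2)
= 16·17 + 9·20 + -24·-12.32 = 747.68

747.6800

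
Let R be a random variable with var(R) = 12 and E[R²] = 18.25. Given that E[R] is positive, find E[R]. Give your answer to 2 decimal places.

(E[R])² = E[R²] − var(R) = 18.25 − 12 = 6.25
E[R] = √6.25 = 2.5

2.50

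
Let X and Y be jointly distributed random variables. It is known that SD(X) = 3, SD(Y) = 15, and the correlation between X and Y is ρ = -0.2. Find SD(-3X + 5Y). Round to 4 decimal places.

V(X) = (3)² = 9;  V(Y) = (15)² = 225
Cov(X,Y) = ρ·SD(X)·SD(Y) = -0.2·3·15 = -9
V(-3X + 5Y) = (-3)²·V(X) + (5)²·V(Y) + 2·(-3)·(5)·Cov(X,Y)
= 9·9 + 25·225 + -30·-9 = 5976
SD(-3X + 5Y) = √5976 ≈ 77.3046

77.3046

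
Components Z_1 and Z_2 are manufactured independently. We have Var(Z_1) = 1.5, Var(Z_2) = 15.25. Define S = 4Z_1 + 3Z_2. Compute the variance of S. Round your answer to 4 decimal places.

161.2500

By independence, Var(S) = (4)²Var(Z_1) + (3)²Var(Z_2)
= (4)²·1.5 + (3)²·15.25 = 161.25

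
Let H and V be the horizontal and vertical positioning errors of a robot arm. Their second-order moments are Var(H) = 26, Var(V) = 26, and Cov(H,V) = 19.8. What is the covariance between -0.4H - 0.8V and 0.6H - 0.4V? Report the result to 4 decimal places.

-4.2560

Cov(-0.4H - 0.8V, 0.6H - 0.4V) = (-0.4)(0.6)Var(H) + (-0.8)(-0.4)Var(V) + [(-0.4)(-0.4) + (-0.8)(0.6)]Cov(H,V)
= -0.24·26 + 0.32·26 + -0.32·19.8 = -4.256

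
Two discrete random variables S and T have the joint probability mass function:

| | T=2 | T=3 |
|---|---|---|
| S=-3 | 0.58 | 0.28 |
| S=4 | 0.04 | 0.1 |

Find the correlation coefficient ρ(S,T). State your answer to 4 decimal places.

E[S] = -2.02,  E[T] = 2.38
E[ST] = -4.48
Cov(S,T) = E[ST] − E[S]E[T] = -4.48 − (-2.02)(2.38) = 0.3276
Var(S) = 5.8996,  Var(T) = 0.2356
ρ = 0.3276 / √(5.8996·0.2356) ≈ 0.2779

0.2779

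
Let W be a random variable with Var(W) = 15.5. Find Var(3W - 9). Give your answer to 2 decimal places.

139.50

Var(3W - 9) = (3)²·Var(W) = 9·15.5 = 139.5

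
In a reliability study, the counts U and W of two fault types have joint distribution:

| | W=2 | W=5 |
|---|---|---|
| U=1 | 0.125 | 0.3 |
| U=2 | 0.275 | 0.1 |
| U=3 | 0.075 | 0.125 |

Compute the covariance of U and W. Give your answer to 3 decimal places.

E[U] = 1.775,  E[W] = 3.575
E[UW] = 6.175
cov(U,W) = E[UW] − E[U]E[W] = 6.175 − (1.775)(3.575) = -0.170625

-0.171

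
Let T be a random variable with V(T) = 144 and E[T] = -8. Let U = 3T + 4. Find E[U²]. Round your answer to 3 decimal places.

E[3T + 4] = 3·-8 + 4 = -20
V(3T + 4) = (3)²·144 = 1296
E[U²] = V(U) + (E[U])² = 1296 + (-20)² = 1696

1696.000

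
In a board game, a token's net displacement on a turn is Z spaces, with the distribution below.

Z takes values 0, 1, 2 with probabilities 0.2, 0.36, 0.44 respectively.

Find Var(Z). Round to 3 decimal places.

0.582

E[Z] = (0)(0.2) + (1)(0.36) + (2)(0.44) = 1.24
E[Z²] = (0)²(0.2) + (1)²(0.36) + (2)²(0.44) = 2.12
Var(Z) = E[Z²] − (E[Z])² = 2.12 − (1.24)² = 0.5824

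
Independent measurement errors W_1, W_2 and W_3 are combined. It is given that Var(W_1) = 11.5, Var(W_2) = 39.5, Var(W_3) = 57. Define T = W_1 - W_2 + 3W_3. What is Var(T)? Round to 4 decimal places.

564.0000

By independence, Var(T) = (1)²Var(W_1) + (-1)²Var(W_2) + (3)²Var(W_3)
= (1)²·11.5 + (-1)²·39.5 + (3)²·57 = 564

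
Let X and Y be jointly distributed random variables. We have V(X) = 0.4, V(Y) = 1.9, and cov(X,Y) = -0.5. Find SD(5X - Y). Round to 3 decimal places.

V(5X - Y) = (5)²·V(X) + (-1)²·V(Y) + 2·(5)·(-1)·cov(X,Y)
= 25·0.4 + 1·1.9 + -10·-0.5 = 16.9
SD(5X - Y) = √16.9 ≈ 4.111

4.111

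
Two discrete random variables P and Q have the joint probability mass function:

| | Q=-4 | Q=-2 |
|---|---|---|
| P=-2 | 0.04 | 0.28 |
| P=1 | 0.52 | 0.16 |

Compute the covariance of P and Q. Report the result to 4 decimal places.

E[P] = 0.04,  E[Q] = -3.12
E[PQ] = -0.96
Cov(P,Q) = E[PQ] − E[P]E[Q] = -0.96 − (0.04)(-3.12) = -0.8352

-0.8352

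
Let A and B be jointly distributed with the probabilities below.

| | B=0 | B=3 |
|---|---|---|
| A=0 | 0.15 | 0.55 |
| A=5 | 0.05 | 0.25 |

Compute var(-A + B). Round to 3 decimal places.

6.390

E[A] = 1.5,  E[B] = 2.4,  E[AB] = 3.75
var(A) = 7.5 − (1.5)² = 5.25;  var(B) = 7.2 − (2.4)² = 1.44
Cov(A,B) = 3.75 − (1.5)(2.4) = 0.15
var(-A + B) = (-1)²·5.25 + (1)²·1.44 + 2·(-1)·(1)·0.15 = 6.39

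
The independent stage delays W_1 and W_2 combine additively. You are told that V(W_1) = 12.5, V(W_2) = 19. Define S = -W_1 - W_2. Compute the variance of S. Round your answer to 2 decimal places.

By independence, V(S) = (-1)²V(W_1) + (-1)²V(W_2)
= (-1)²·12.5 + (-1)²·19 = 31.5

31.50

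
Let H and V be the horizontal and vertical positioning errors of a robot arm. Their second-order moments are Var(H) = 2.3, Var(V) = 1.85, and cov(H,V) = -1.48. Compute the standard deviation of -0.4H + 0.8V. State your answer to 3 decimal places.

1.581

Var(-0.4H + 0.8V) = (-0.4)²·Var(H) + (0.8)²·Var(V) + 2·(-0.4)·(0.8)·cov(H,V)
= 0.16·2.3 + 0.64·1.85 + -0.64·-1.48 = 2.4992
sd(-0.4H + 0.8V) = √2.4992 ≈ 1.581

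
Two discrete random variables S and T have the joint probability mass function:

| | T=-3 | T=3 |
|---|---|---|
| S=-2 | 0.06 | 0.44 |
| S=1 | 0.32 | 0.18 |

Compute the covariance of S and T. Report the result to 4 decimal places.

E[S] = -0.5,  E[T] = 0.72
E[ST] = -2.7
Cov(S,T) = E[ST] − E[S]E[T] = -2.7 − (-0.5)(0.72) = -2.34

-2.3400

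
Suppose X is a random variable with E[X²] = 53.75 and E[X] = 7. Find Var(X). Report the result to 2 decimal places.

4.75

Var(X) = 53.75 − (7)² = 4.75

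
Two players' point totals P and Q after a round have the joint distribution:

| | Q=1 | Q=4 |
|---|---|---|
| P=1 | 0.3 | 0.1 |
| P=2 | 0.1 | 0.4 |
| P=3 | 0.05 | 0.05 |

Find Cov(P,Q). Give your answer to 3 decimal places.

0.345

E[P] = 1.7,  E[Q] = 2.65
E[PQ] = 4.85
Cov(P,Q) = E[PQ] − E[P]E[Q] = 4.85 − (1.7)(2.65) = 0.345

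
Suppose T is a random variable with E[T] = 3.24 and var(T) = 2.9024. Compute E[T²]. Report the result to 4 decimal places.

E[T²] = var(T) + (E[T])² = 2.9024 + (3.24)² = 13.4

13.4000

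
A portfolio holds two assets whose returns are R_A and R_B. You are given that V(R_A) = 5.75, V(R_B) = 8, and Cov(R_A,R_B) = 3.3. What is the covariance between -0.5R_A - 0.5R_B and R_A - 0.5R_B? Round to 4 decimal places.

Cov(-0.5R_A - 0.5R_B, R_A - 0.5R_B) = (-0.5)(1)V(R_A) + (-0.5)(-0.5)V(R_B) + [(-0.5)(-0.5) + (-0.5)(1)]Cov(R_A,R_B)
= -0.5·5.75 + 0.25·8 + -0.25·3.3 = -1.7

-1.7000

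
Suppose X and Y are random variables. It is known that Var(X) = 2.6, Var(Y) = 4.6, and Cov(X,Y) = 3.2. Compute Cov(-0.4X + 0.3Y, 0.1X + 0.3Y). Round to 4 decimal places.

0.0220

Cov(-0.4X + 0.3Y, 0.1X + 0.3Y) = (-0.4)(0.1)Var(X) + (0.3)(0.3)Var(Y) + [(-0.4)(0.3) + (0.3)(0.1)]Cov(X,Y)
= -0.04·2.6 + 0.09·4.6 + -0.09·3.2 = 0.022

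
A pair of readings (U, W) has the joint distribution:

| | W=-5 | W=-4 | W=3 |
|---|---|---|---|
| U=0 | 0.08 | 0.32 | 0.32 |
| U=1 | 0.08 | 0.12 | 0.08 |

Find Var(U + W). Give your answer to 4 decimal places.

12.4736

E[U] = 0.28,  E[W] = -1.36,  E[UW] = -0.64
Var(U) = 0.28 − (0.28)² = 0.2016;  Var(W) = 14.64 − (-1.36)² = 12.7904
cov(U,W) = -0.64 − (0.28)(-1.36) = -0.2592
Var(U + W) = (1)²·0.2016 + (1)²·12.7904 + 2·(1)·(1)·-0.2592 = 12.4736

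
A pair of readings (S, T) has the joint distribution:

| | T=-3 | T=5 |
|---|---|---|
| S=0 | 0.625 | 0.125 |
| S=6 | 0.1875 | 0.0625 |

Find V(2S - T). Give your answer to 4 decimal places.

E[S] = 1.5,  E[T] = -1.5,  E[ST] = -1.5
V(S) = 9 − (1.5)² = 6.75;  V(T) = 12 − (-1.5)² = 9.75
Cov(S,T) = -1.5 − (1.5)(-1.5) = 0.75
V(2S - T) = (2)²·6.75 + (-1)²·9.75 + 2·(2)·(-1)·0.75 = 33.75

33.7500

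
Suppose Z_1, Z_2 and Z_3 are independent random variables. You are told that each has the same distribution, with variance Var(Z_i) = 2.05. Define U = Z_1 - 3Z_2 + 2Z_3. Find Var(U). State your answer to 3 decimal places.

28.700

By independence, Var(U) = (1)²Var(Z_1) + (-3)²Var(Z_2) + (2)²Var(Z_3)
= (1)²·2.05 + (-3)²·2.05 + (2)²·2.05 = 28.7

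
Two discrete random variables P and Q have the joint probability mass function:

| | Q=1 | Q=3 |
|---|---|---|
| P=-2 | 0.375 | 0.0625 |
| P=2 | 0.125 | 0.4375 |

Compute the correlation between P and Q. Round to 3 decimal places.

0.630

E[P] = 0.25,  E[Q] = 2
E[PQ] = 1.75
cov(P,Q) = E[PQ] − E[P]E[Q] = 1.75 − (0.25)(2) = 1.25
Var(P) = 3.9375,  Var(Q) = 1
ρ = 1.25 / √(3.9375·1) ≈ 0.630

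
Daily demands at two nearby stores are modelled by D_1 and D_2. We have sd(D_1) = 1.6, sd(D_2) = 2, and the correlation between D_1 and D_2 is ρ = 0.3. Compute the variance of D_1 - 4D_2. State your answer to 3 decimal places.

Var(D_1) = (1.6)² = 2.56;  Var(D_2) = (2)² = 4
Cov(D_1,D_2) = ρ·sd(D_1)·sd(D_2) = 0.3·1.6·2 = 0.96
Var(D_1 - 4D_2) = (1)²·Var(D_1) + (-4)²·Var(D_2) + 2·(1)·(-4)·Cov(D_1,D_2)
= 1·2.56 + 16·4 + -8·0.96 = 58.88

58.880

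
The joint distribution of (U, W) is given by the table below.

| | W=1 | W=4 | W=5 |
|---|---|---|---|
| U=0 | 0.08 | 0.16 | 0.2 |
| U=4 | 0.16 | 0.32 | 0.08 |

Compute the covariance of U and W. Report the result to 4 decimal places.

E[U] = 2.24,  E[W] = 3.56
E[UW] = 7.36
Cov(U,W) = E[UW] − E[U]E[W] = 7.36 − (2.24)(3.56) = -0.6144

-0.6144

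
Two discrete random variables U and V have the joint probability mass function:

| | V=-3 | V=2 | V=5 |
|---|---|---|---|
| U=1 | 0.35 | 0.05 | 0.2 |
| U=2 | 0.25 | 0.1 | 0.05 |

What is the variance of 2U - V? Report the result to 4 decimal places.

13.9475

E[U] = 1.4,  E[V] = -0.25,  E[UV] = -0.55
var(U) = 2.2 − (1.4)² = 0.24;  var(V) = 12.25 − (-0.25)² = 12.1875
cov(U,V) = -0.55 − (1.4)(-0.25) = -0.2
var(2U - V) = (2)²·0.24 + (-1)²·12.1875 + 2·(2)·(-1)·-0.2 = 13.9475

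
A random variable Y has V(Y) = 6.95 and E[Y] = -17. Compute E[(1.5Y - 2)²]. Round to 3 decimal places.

771.888

E[1.5Y - 2] = 1.5·-17 − 2 = -27.5
V(1.5Y - 2) = (1.5)²·6.95 = 15.6375
E[(1.5Y - 2)²] = V((1.5Y - 2)) + (E[(1.5Y - 2)])² = 15.6375 + (-27.5)² = 771.8875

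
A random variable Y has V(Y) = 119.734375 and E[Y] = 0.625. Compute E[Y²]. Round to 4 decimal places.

120.1250

E[Y²] = V(Y) + (E[Y])² = 119.734375 + (0.625)² = 120.125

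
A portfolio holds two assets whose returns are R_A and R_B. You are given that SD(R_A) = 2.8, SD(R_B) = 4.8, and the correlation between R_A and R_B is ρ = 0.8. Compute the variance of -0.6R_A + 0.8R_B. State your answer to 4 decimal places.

7.2461

Var(R_A) = (2.8)² = 7.84;  Var(R_B) = (4.8)² = 23.04
cov(R_A,R_B) = ρ·SD(R_A)·SD(R_B) = 0.8·2.8·4.8 = 10.752
Var(-0.6R_A + 0.8R_B) = (-0.6)²·Var(R_A) + (0.8)²·Var(R_B) + 2·(-0.6)·(0.8)·cov(R_A,R_B)
= 0.36·7.84 + 0.64·23.04 + -0.96·10.752 = 7.24608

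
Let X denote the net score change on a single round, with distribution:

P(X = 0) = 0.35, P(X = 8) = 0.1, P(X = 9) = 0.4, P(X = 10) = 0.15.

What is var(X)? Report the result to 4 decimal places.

18.9900

E[X] = (0)(0.35) + (8)(0.1) + (9)(0.4) + (10)(0.15) = 5.9
E[X²] = (0)²(0.35) + (8)²(0.1) + (9)²(0.4) + (10)²(0.15) = 53.8
var(X) = E[X²] − (E[X])² = 53.8 − (5.9)² = 18.99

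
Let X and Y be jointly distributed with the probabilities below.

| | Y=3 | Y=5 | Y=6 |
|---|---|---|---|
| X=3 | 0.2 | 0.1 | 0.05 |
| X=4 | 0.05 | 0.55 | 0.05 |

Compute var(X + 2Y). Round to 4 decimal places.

E[X] = 3.65,  E[Y] = 4.6,  E[XY] = 17
var(X) = 13.55 − (3.65)² = 0.2275;  var(Y) = 22.1 − (4.6)² = 0.94
Cov(X,Y) = 17 − (3.65)(4.6) = 0.21
var(X + 2Y) = (1)²·0.2275 + (2)²·0.94 + 2·(1)·(2)·0.21 = 4.8275

4.8275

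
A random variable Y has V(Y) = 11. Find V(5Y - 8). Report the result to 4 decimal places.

V(5Y - 8) = (5)²·V(Y) = 25·11 = 275

275.0000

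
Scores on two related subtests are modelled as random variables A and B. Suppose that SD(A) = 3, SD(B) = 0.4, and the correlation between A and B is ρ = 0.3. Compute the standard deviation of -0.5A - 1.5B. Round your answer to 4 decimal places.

1.7748

Var(A) = (3)² = 9;  Var(B) = (0.4)² = 0.16
Cov(A,B) = ρ·SD(A)·SD(B) = 0.3·3·0.4 = 0.36
Var(-0.5A - 1.5B) = (-0.5)²·Var(A) + (-1.5)²·Var(B) + 2·(-0.5)·(-1.5)·Cov(A,B)
= 0.25·9 + 2.25·0.16 + 1.5·0.36 = 3.15
SD(-0.5A - 1.5B) = √3.15 ≈ 1.7748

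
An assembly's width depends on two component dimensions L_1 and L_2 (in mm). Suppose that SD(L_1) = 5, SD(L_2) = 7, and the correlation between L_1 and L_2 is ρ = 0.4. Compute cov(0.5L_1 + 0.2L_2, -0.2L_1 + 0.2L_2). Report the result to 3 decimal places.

Var(L_1) = (5)² = 25;  Var(L_2) = (7)² = 49
cov(L_1,L_2) = ρ·SD(L_1)·SD(L_2) = 0.4·5·7 = 14
cov(0.5L_1 + 0.2L_2, -0.2L_1 + 0.2L_2) = (0.5)(-0.2)Var(L_1) + (0.2)(0.2)Var(L_2) + [(0.5)(0.2) + (0.2)(-0.2)]cov(L_1,L_2)
= -0.1·25 + 0.04·49 + 0.06·14 = 0.3

0.300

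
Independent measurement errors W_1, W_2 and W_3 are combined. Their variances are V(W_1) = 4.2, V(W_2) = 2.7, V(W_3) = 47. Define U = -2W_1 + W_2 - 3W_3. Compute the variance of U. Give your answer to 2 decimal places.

By independence, V(U) = (-2)²V(W_1) + (1)²V(W_2) + (-3)²V(W_3)
= (-2)²·4.2 + (1)²·2.7 + (-3)²·47 = 442.5

442.50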